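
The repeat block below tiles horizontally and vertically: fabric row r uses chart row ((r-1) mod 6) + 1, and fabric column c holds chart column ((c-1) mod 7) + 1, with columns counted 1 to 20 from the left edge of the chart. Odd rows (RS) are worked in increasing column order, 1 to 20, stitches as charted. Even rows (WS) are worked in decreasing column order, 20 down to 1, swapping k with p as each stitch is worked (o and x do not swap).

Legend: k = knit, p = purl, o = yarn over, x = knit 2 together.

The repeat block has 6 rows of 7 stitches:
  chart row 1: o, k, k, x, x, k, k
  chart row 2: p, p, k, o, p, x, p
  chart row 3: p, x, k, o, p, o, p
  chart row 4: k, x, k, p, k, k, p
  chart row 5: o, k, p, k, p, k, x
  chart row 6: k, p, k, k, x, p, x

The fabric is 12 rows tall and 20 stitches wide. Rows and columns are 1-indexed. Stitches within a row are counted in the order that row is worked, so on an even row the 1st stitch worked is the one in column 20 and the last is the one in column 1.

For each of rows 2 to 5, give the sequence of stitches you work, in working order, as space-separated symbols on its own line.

Result:
x k o p k k k x k o p k k k x k o p k k
p x k o p o p p x k o p o p p x k o p o
p p k p x p k p p k p x p k p p k p x p
o k p k p k x o k p k p k x o k p k p k

Derivation:
Row 2: chart row 2, WS - tiled (columns 1-20): p p k o p x p p p k o p x p p p k o p x; work from column 20 back to 1 with k<->p swapped.
Row 3: chart row 3, RS - tile across columns 1-20 and work as-is.
Row 4: chart row 4, WS - tiled (columns 1-20): k x k p k k p k x k p k k p k x k p k k; work from column 20 back to 1 with k<->p swapped.
Row 5: chart row 5, RS - tile across columns 1-20 and work as-is.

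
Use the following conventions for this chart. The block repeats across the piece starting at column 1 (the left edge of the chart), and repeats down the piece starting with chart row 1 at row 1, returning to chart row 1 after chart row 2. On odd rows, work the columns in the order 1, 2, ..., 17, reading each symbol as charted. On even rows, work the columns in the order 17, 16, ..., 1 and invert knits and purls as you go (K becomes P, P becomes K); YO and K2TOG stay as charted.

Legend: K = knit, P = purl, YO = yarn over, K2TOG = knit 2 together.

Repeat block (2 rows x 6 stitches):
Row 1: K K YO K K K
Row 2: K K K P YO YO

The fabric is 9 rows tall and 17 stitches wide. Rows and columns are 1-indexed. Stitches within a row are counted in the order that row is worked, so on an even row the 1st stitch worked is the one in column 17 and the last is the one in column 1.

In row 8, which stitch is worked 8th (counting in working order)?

Row 8 uses chart row ((8-1) mod 2)+1 = 2. Row 8 is even, so WS.
Chart row 2 tiled across columns 1-17: K K K P YO YO K K K P YO YO K K K P YO
Wrong side: read the tiled row from column 17 down to 1 and exchange K with P (leave YO, K2TOG).
Row 8 as worked: YO K P P P YO YO K P P P YO YO K P P P
Counting 8 along the worked row gives K.

== STITCH ==
K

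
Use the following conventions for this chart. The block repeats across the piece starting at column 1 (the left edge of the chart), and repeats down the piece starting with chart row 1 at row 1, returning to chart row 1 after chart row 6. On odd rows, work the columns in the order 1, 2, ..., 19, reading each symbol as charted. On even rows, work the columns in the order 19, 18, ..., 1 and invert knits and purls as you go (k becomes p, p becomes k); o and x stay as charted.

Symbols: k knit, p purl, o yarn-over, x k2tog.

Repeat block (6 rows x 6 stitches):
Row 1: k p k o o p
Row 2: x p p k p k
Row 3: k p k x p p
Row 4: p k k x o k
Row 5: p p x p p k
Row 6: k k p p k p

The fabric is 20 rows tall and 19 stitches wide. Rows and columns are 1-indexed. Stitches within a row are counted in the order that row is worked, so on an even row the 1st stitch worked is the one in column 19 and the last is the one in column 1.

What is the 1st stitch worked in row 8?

Stitch:
x

Derivation:
Row 8: (8-1) mod 6 = 1, so use chart row 2. Even row -> WS.
Chart row 2 tiled across columns 1-19: x p p k p k x p p k p k x p p k p k x
WS: work from column 19 back to column 1 (reverse the tiled row), swapping k<->p (o and x unchanged).
Row 8 as worked: x p k p k k x p k p k k x p k p k k x
The 1st stitch worked is x.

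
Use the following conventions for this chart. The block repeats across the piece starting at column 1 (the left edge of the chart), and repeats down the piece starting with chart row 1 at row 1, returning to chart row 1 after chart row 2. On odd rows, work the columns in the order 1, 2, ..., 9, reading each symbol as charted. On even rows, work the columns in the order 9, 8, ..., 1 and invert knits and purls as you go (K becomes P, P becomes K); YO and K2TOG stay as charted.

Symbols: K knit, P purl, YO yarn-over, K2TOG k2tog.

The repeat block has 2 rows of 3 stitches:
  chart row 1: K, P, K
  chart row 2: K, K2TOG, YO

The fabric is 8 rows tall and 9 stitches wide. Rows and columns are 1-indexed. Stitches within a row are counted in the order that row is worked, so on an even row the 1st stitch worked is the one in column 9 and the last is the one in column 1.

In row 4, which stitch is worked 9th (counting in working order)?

Result:
P

Derivation:
Row 4: (4-1) mod 2 = 1, so use chart row 2. Even row -> WS.
Chart row 2 tiled across columns 1-9: K K2TOG YO K K2TOG YO K K2TOG YO
WS row: flip the tiled sequence (start at column 9) and apply K<->P; YO and K2TOG stay.
Row 4 as worked: YO K2TOG P YO K2TOG P YO K2TOG P
Counting 9 along the worked row gives P.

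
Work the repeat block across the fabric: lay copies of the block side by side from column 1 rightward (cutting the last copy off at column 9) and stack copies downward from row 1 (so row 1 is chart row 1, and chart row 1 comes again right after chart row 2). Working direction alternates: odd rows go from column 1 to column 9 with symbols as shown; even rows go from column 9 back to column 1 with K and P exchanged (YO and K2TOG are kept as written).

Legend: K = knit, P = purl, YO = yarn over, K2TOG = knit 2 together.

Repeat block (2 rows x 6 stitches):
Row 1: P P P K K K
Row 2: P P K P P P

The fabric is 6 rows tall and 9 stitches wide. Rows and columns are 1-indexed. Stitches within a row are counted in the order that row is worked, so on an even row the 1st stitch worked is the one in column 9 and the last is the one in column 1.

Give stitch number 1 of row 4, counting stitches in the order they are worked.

For row 4: chart row = ((4-1) mod 2) + 1 = 2; this is a WS (even) row.
Chart row 2 tiled across columns 1-9: P P K P P P P P K
WS: work from column 9 back to column 1 (reverse the tiled row), swapping K<->P (YO and K2TOG unchanged).
Row 4 as worked: P K K K K K P K K
The 1st stitch worked is P.

Result:
P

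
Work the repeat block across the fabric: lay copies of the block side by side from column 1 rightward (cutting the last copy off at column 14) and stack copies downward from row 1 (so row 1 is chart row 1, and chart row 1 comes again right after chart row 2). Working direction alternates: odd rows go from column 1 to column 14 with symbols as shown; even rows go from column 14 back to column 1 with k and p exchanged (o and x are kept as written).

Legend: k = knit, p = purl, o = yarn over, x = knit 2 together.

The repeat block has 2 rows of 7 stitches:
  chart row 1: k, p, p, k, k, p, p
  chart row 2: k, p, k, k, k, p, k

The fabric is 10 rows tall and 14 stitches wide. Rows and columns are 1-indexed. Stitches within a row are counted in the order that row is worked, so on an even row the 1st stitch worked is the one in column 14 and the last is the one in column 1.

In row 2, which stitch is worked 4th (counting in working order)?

Row 2: (2-1) mod 2 = 1, so use chart row 2. Even row -> WS.
Chart row 2 tiled across columns 1-14: k p k k k p k k p k k k p k
WS: work from column 14 back to column 1 (reverse the tiled row), swapping k<->p (o and x unchanged).
Row 2 as worked: p k p p p k p p k p p p k p
The 4th stitch worked is p.

Stitch:
p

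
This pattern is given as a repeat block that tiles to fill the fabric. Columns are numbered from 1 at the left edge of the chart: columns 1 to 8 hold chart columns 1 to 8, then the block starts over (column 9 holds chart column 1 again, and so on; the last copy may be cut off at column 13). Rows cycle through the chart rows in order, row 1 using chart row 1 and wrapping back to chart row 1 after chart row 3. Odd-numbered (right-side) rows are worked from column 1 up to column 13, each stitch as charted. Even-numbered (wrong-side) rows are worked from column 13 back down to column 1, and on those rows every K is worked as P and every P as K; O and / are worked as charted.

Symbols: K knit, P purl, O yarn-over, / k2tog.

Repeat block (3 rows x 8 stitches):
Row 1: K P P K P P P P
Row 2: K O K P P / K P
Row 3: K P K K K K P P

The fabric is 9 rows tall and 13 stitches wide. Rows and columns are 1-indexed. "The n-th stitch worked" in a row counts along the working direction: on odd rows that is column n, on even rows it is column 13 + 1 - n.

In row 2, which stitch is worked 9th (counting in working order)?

== STITCH ==
K

Derivation:
Row 2: (2-1) mod 3 = 1, so use chart row 2. Even row -> WS.
Chart row 2 tiled across columns 1-13: K O K P P / K P K O K P P
WS: work from column 13 back to column 1 (reverse the tiled row), swapping K<->P (O and / unchanged).
Row 2 as worked: K K P O P K P / K K P O P
The 9th stitch worked is K.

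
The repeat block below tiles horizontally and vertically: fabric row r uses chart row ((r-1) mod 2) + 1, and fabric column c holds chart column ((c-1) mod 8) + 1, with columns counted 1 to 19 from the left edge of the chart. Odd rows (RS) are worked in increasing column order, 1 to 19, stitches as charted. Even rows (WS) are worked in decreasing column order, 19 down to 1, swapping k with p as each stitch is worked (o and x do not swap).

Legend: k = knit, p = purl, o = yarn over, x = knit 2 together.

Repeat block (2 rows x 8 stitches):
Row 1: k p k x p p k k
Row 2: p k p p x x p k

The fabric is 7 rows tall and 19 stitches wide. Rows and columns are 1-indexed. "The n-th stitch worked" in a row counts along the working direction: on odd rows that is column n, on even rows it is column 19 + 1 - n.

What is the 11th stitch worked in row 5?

For row 5: chart row = ((5-1) mod 2) + 1 = 1; this is a RS (odd) row.
Chart row 1 tiled across columns 1-19: k p k x p p k k k p k x p p k k k p k
RS row: no reversal, no swap; stitch n worked = column n.
Counting 11 along the worked row gives k.

Result:
k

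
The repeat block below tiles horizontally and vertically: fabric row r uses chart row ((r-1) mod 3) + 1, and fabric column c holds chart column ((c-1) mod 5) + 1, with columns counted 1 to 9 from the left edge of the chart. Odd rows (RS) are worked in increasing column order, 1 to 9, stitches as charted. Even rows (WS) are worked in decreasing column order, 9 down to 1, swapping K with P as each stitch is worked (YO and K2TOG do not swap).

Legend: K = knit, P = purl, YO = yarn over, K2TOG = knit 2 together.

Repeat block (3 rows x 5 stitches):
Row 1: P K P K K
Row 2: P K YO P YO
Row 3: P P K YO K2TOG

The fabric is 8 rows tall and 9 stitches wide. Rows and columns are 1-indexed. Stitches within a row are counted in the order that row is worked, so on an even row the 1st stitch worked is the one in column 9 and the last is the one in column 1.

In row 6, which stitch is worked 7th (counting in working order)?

== STITCH ==
P

Derivation:
Row 6: (6-1) mod 3 = 2, so use chart row 3. Even row -> WS.
Chart row 3 tiled across columns 1-9: P P K YO K2TOG P P K YO
WS row: flip the tiled sequence (start at column 9) and apply K<->P; YO and K2TOG stay.
Row 6 as worked: YO P K K K2TOG YO P K K
Counting 7 along the worked row gives P.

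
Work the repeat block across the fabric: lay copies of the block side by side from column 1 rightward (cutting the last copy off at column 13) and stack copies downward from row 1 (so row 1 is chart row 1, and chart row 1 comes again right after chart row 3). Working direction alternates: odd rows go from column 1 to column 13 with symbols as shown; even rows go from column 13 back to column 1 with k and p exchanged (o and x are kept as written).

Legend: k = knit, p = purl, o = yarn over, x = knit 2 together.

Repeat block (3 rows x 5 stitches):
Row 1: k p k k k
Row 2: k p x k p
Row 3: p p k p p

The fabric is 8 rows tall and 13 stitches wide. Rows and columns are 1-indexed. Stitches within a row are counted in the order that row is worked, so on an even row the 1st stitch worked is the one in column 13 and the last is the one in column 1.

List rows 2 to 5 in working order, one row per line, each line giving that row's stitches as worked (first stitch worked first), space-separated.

Result:
x k p k p x k p k p x k p
p p k p p p p k p p p p k
p k p p p p k p p p p k p
k p x k p k p x k p k p x

Derivation:
Row 2: chart row 2, WS - tiled (columns 1-13): k p x k p k p x k p k p x; work from column 13 back to 1 with k<->p swapped.
Row 3: chart row 3, RS - tile across columns 1-13 and work as-is.
Row 4: chart row 1, WS - tiled (columns 1-13): k p k k k k p k k k k p k; work from column 13 back to 1 with k<->p swapped.
Row 5: chart row 2, RS - tile across columns 1-13 and work as-is.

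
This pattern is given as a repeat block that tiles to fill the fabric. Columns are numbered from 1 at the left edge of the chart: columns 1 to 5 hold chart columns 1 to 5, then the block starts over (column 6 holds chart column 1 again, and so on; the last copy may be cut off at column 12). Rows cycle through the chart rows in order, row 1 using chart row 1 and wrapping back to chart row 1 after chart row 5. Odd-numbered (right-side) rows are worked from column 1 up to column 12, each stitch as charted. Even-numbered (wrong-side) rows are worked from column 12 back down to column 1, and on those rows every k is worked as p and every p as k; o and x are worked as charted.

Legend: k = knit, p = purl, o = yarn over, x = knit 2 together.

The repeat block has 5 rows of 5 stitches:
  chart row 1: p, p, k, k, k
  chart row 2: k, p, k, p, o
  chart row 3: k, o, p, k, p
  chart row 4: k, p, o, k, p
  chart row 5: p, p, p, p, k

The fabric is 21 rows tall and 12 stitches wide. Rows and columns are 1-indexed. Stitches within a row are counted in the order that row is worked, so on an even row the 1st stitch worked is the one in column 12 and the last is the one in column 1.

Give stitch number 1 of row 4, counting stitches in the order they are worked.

Result:
k

Derivation:
Row 4: (4-1) mod 5 = 3, so use chart row 4. Even row -> WS.
Chart row 4 tiled across columns 1-12: k p o k p k p o k p k p
Wrong side: read the tiled row from column 12 down to 1 and exchange k with p (leave o, x).
Row 4 as worked: k p k p o k p k p o k p
The 1st stitch worked is k.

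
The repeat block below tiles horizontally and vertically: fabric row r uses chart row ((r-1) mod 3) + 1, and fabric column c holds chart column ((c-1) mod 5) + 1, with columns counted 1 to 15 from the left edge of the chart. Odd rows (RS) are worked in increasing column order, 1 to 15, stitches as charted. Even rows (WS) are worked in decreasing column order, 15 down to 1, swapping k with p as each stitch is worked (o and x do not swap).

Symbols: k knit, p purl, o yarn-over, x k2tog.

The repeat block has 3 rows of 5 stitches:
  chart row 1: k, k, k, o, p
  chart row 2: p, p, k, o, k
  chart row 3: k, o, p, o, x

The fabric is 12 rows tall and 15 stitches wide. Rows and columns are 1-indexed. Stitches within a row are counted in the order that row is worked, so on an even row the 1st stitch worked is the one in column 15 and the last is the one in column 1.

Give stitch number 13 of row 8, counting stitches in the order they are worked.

Row 8 uses chart row ((8-1) mod 3)+1 = 2. Row 8 is even, so WS.
Chart row 2 tiled across columns 1-15: p p k o k p p k o k p p k o k
Wrong side: read the tiled row from column 15 down to 1 and exchange k with p (leave o, x).
Row 8 as worked: p o p k k p o p k k p o p k k
Stitch 13 in working order -> p

Result:
p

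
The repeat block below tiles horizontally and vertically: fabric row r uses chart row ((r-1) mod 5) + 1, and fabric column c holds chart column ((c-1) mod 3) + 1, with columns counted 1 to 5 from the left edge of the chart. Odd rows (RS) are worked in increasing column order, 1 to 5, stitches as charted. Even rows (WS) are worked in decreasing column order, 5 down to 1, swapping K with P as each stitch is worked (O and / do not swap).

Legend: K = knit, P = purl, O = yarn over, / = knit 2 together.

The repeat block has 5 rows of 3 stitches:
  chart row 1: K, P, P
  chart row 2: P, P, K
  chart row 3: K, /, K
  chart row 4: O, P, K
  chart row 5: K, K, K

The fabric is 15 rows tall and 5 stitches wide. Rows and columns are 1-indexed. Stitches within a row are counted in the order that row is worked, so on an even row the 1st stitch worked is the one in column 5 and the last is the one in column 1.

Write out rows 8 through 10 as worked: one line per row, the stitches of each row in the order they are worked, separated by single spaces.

Result:
/ P P / P
O P K O P
P P P P P

Derivation:
Row 8: chart row 3, WS - tiled (columns 1-5): K / K K /; work from column 5 back to 1 with K<->P swapped.
Row 9: chart row 4, RS - tile across columns 1-5 and work as-is.
Row 10: chart row 5, WS - tiled (columns 1-5): K K K K K; work from column 5 back to 1 with K<->P swapped.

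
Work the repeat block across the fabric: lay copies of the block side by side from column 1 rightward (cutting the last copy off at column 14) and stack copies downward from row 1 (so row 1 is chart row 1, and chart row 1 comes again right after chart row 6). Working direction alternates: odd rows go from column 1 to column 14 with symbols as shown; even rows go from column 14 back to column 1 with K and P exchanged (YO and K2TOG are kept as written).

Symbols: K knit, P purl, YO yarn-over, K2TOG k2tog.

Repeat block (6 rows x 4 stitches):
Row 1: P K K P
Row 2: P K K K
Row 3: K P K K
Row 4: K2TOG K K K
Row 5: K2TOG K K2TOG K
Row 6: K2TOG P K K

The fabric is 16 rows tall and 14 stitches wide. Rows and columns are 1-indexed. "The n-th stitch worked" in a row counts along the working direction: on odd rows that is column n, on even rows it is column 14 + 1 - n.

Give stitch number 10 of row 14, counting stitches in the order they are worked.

Row 14: (14-1) mod 6 = 1, so use chart row 2. Even row -> WS.
Chart row 2 tiled across columns 1-14: P K K K P K K K P K K K P K
WS row: flip the tiled sequence (start at column 14) and apply K<->P; YO and K2TOG stay.
Row 14 as worked: P K P P P K P P P K P P P K
Stitch 10 in working order -> K

== STITCH ==
K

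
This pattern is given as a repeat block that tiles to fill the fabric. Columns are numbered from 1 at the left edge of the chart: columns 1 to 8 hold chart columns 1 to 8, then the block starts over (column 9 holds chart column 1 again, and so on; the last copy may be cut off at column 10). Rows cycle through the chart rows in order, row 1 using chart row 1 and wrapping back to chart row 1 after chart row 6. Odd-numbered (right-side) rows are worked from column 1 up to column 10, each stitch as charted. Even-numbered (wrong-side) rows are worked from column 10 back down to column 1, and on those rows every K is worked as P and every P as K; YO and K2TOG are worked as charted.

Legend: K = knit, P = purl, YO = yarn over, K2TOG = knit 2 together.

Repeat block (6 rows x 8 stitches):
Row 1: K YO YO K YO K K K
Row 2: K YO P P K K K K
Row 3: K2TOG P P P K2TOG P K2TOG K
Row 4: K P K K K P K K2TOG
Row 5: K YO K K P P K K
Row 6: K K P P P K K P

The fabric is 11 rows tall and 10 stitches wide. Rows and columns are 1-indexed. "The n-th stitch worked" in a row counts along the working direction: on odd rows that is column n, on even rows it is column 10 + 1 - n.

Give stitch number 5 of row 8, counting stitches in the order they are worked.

Stitch:
P

Derivation:
For row 8: chart row = ((8-1) mod 6) + 1 = 2; this is a WS (even) row.
Chart row 2 tiled across columns 1-10: K YO P P K K K K K YO
WS: work from column 10 back to column 1 (reverse the tiled row), swapping K<->P (YO and K2TOG unchanged).
Row 8 as worked: YO P P P P P K K YO P
Stitch 5 in working order -> P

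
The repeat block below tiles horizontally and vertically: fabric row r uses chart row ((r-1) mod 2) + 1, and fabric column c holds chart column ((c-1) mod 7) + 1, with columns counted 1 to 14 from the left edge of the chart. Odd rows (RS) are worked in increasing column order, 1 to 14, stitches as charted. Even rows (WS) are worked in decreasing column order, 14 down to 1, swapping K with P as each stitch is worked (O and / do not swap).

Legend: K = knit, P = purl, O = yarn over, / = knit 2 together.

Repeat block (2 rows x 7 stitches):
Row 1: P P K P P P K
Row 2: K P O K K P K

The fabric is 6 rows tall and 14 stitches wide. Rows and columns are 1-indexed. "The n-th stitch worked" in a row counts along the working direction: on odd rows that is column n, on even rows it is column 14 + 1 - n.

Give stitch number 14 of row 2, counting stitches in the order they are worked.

== STITCH ==
P

Derivation:
Row 2: (2-1) mod 2 = 1, so use chart row 2. Even row -> WS.
Chart row 2 tiled across columns 1-14: K P O K K P K K P O K K P K
Wrong side: read the tiled row from column 14 down to 1 and exchange K with P (leave O, /).
Row 2 as worked: P K P P O K P P K P P O K P
The 14th stitch worked is P.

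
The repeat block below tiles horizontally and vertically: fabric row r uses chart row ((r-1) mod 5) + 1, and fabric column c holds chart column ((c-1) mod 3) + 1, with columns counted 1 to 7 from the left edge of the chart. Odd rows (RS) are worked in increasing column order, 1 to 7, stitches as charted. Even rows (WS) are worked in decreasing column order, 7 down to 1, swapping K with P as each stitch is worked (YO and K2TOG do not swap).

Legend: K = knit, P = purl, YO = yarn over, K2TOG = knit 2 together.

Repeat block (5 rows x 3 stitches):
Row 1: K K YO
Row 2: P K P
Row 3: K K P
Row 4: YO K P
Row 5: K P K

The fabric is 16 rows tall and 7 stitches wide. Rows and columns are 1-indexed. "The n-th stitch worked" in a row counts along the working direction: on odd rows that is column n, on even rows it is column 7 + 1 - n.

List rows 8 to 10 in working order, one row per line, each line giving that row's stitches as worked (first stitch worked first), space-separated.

Rows as worked:
P K P P K P P
YO K P YO K P YO
P P K P P K P

Derivation:
Row 8: chart row 3, WS - tiled (columns 1-7): K K P K K P K; work from column 7 back to 1 with K<->P swapped.
Row 9: chart row 4, RS - tile across columns 1-7 and work as-is.
Row 10: chart row 5, WS - tiled (columns 1-7): K P K K P K K; work from column 7 back to 1 with K<->P swapped.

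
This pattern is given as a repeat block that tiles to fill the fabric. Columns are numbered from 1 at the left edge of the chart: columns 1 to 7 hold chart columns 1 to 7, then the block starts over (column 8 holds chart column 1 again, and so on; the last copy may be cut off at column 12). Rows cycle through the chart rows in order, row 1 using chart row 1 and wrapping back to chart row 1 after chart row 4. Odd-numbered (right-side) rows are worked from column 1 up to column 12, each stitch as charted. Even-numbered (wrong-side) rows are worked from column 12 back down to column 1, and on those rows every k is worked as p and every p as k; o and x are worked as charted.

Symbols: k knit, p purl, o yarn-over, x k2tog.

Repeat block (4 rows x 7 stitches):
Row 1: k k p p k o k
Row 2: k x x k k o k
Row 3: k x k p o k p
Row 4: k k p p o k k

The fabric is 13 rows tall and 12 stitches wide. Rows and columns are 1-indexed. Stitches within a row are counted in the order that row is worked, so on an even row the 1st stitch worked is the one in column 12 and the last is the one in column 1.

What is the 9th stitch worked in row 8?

Row 8 uses chart row ((8-1) mod 4)+1 = 4. Row 8 is even, so WS.
Chart row 4 tiled across columns 1-12: k k p p o k k k k p p o
WS: work from column 12 back to column 1 (reverse the tiled row), swapping k<->p (o and x unchanged).
Row 8 as worked: o k k p p p p o k k p p
Stitch 9 in working order -> k

Stitch:
k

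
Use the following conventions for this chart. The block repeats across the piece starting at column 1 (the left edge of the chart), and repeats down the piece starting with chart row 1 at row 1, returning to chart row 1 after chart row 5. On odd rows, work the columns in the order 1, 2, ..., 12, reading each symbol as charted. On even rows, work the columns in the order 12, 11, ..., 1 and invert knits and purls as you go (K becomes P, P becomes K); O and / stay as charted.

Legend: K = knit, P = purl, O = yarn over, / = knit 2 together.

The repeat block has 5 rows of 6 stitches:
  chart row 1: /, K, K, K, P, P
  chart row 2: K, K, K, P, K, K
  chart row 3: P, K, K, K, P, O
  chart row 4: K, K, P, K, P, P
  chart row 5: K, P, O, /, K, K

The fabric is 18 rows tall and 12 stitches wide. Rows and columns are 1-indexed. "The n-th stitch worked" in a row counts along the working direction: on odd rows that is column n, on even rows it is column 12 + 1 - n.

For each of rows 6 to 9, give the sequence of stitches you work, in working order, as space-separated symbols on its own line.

== ROWS AS WORKED ==
K K P P P / K K P P P /
K K K P K K K K K P K K
O K P P P K O K P P P K
K K P K P P K K P K P P

Derivation:
Row 6: chart row 1, WS - tiled (columns 1-12): / K K K P P / K K K P P; work from column 12 back to 1 with K<->P swapped.
Row 7: chart row 2, RS - tile across columns 1-12 and work as-is.
Row 8: chart row 3, WS - tiled (columns 1-12): P K K K P O P K K K P O; work from column 12 back to 1 with K<->P swapped.
Row 9: chart row 4, RS - tile across columns 1-12 and work as-is.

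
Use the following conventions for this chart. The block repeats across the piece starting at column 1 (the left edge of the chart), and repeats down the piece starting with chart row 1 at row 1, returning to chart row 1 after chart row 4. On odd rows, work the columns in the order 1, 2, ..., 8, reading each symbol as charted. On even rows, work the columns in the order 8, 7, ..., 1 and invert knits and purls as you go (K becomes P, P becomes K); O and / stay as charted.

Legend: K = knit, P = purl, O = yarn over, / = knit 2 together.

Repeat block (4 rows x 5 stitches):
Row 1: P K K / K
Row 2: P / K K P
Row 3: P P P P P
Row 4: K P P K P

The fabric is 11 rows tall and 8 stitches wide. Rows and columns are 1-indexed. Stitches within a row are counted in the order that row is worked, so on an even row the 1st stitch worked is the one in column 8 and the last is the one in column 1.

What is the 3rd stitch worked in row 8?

== STITCH ==
P

Derivation:
Row 8 uses chart row ((8-1) mod 4)+1 = 4. Row 8 is even, so WS.
Chart row 4 tiled across columns 1-8: K P P K P K P P
WS: work from column 8 back to column 1 (reverse the tiled row), swapping K<->P (O and / unchanged).
Row 8 as worked: K K P K P K K P
Stitch 3 in working order -> P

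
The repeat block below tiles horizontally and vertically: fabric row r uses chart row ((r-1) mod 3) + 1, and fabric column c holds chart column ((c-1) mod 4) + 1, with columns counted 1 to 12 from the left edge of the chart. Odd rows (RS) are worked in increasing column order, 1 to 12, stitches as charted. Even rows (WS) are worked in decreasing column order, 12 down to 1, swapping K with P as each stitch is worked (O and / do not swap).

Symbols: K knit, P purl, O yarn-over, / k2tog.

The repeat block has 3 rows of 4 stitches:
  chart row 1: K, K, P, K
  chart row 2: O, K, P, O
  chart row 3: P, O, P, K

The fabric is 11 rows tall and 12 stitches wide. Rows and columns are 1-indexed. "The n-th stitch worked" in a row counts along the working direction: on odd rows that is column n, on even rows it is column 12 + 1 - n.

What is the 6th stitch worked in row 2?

For row 2: chart row = ((2-1) mod 3) + 1 = 2; this is a WS (even) row.
Chart row 2 tiled across columns 1-12: O K P O O K P O O K P O
Wrong side: read the tiled row from column 12 down to 1 and exchange K with P (leave O, /).
Row 2 as worked: O K P O O K P O O K P O
The 6th stitch worked is K.

Result:
K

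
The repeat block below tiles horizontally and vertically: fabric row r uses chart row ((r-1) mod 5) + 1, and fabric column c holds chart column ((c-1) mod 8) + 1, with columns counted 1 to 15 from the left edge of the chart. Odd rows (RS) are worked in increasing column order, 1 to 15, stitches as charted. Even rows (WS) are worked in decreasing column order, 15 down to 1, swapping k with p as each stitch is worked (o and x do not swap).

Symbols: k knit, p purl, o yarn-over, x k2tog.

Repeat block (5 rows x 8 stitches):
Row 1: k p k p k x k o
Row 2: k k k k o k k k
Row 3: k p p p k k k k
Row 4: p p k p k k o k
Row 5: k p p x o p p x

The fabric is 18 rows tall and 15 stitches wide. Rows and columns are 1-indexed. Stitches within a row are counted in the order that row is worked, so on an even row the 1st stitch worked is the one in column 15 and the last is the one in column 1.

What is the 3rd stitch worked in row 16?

== STITCH ==
p

Derivation:
Row 16 uses chart row ((16-1) mod 5)+1 = 1. Row 16 is even, so WS.
Chart row 1 tiled across columns 1-15: k p k p k x k o k p k p k x k
WS: work from column 15 back to column 1 (reverse the tiled row), swapping k<->p (o and x unchanged).
Row 16 as worked: p x p k p k p o p x p k p k p
Counting 3 along the worked row gives p.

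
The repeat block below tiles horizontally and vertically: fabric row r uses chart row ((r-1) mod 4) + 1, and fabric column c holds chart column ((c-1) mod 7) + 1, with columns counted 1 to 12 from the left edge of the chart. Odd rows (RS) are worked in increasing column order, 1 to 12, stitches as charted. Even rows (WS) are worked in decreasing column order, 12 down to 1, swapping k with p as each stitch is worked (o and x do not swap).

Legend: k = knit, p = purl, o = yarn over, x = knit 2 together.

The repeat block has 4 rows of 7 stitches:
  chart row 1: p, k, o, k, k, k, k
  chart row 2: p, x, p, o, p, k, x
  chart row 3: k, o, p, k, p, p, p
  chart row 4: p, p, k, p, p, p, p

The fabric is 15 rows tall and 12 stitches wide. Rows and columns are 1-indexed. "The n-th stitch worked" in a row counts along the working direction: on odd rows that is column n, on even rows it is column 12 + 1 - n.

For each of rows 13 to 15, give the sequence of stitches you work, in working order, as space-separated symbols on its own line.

Row 13: chart row 1, RS - tile across columns 1-12 and work as-is.
Row 14: chart row 2, WS - tiled (columns 1-12): p x p o p k x p x p o p; work from column 12 back to 1 with k<->p swapped.
Row 15: chart row 3, RS - tile across columns 1-12 and work as-is.

Result:
p k o k k k k p k o k k
k o k x k x p k o k x k
k o p k p p p k o p k p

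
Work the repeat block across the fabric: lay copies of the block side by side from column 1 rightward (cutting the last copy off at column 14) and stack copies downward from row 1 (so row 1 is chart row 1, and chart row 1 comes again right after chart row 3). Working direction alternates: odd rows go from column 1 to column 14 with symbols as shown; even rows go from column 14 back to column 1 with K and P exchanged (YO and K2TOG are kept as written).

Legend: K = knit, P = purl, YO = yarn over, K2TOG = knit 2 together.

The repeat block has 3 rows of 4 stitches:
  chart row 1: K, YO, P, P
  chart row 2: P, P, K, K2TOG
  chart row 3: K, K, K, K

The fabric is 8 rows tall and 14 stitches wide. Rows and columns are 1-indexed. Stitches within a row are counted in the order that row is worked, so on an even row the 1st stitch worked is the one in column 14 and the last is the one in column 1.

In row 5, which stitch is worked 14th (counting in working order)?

Result:
P

Derivation:
Row 5: (5-1) mod 3 = 1, so use chart row 2. Odd row -> RS.
Chart row 2 tiled across columns 1-14: P P K K2TOG P P K K2TOG P P K K2TOG P P
Right side: take the tiled row as-is (worked left to right from column 1).
Stitch 14 in working order -> P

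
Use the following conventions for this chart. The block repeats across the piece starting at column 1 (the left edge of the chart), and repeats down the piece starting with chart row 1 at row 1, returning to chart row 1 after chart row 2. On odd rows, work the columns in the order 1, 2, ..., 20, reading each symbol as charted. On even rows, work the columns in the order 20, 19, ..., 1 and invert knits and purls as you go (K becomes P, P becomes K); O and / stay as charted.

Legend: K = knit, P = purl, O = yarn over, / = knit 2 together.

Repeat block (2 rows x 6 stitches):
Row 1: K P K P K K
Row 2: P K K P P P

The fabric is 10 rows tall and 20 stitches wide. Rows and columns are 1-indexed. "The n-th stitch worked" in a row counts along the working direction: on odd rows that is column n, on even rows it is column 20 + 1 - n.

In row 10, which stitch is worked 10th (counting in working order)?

== STITCH ==
K

Derivation:
For row 10: chart row = ((10-1) mod 2) + 1 = 2; this is a WS (even) row.
Chart row 2 tiled across columns 1-20: P K K P P P P K K P P P P K K P P P P K
WS: work from column 20 back to column 1 (reverse the tiled row), swapping K<->P (O and / unchanged).
Row 10 as worked: P K K K K P P K K K K P P K K K K P P K
The 10th stitch worked is K.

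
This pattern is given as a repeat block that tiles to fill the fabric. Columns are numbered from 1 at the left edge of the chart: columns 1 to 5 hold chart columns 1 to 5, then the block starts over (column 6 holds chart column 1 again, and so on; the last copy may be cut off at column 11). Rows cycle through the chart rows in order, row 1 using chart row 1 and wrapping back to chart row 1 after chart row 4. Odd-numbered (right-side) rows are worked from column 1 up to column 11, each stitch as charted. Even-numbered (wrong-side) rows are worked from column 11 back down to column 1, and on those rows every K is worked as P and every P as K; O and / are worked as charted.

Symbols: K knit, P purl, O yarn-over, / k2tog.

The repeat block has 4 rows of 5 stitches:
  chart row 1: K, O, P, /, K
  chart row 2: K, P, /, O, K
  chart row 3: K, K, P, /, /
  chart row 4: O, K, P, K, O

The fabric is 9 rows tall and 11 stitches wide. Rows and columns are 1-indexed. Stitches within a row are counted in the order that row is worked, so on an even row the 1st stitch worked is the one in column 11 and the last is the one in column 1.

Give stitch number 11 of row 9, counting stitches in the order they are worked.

Row 9 uses chart row ((9-1) mod 4)+1 = 1. Row 9 is odd, so RS.
Chart row 1 tiled across columns 1-11: K O P / K K O P / K K
Right side: take the tiled row as-is (worked left to right from column 1).
Counting 11 along the worked row gives K.

Result:
K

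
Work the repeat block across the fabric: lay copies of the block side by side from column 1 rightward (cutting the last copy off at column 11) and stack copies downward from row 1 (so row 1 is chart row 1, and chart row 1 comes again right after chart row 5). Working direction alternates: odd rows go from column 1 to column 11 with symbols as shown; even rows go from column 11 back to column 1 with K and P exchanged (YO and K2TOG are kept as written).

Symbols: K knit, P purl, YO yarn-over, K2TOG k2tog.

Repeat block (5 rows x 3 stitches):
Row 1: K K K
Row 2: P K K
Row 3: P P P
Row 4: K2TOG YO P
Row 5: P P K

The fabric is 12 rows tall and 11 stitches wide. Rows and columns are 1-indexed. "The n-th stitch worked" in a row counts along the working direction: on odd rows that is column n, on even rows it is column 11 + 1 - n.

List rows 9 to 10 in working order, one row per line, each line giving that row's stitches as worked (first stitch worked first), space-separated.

Result:
K2TOG YO P K2TOG YO P K2TOG YO P K2TOG YO
K K P K K P K K P K K

Derivation:
Row 9: chart row 4, RS - tile across columns 1-11 and work as-is.
Row 10: chart row 5, WS - tiled (columns 1-11): P P K P P K P P K P P; work from column 11 back to 1 with K<->P swapped.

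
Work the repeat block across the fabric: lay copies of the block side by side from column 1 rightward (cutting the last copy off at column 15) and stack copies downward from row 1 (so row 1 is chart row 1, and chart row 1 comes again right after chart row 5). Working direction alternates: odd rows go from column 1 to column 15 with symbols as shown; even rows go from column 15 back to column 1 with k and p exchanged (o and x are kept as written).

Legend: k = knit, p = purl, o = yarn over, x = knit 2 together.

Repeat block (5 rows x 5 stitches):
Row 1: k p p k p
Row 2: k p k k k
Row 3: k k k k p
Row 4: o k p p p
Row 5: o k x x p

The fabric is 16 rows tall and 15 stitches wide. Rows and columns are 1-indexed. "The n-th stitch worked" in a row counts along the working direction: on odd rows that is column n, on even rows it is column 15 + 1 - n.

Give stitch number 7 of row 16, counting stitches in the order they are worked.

Result:
p

Derivation:
Row 16: (16-1) mod 5 = 0, so use chart row 1. Even row -> WS.
Chart row 1 tiled across columns 1-15: k p p k p k p p k p k p p k p
WS: work from column 15 back to column 1 (reverse the tiled row), swapping k<->p (o and x unchanged).
Row 16 as worked: k p k k p k p k k p k p k k p
The 7th stitch worked is p.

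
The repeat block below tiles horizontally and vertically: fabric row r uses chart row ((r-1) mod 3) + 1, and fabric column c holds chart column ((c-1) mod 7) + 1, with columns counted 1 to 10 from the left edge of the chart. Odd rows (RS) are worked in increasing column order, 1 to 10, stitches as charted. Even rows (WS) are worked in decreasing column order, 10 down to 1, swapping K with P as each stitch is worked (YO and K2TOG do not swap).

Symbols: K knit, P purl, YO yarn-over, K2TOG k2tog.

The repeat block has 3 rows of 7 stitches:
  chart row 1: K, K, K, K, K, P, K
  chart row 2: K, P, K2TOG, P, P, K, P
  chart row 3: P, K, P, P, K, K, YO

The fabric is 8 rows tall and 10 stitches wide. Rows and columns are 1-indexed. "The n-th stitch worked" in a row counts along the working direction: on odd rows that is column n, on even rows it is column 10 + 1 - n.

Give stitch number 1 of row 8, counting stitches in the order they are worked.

For row 8: chart row = ((8-1) mod 3) + 1 = 2; this is a WS (even) row.
Chart row 2 tiled across columns 1-10: K P K2TOG P P K P K P K2TOG
WS row: flip the tiled sequence (start at column 10) and apply K<->P; YO and K2TOG stay.
Row 8 as worked: K2TOG K P K P K K K2TOG K P
Counting 1 along the worked row gives K2TOG.

== STITCH ==
K2TOG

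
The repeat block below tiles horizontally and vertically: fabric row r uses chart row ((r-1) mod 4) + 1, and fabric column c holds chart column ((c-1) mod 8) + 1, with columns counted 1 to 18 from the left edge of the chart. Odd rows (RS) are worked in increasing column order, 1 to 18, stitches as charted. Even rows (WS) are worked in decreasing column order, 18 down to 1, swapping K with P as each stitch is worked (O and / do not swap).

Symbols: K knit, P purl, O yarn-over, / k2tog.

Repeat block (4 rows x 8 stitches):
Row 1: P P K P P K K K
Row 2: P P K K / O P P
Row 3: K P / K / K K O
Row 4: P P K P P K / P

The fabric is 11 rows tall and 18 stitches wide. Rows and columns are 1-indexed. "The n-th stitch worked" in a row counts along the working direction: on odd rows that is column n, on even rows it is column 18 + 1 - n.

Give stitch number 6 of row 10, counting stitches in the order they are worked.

For row 10: chart row = ((10-1) mod 4) + 1 = 2; this is a WS (even) row.
Chart row 2 tiled across columns 1-18: P P K K / O P P P P K K / O P P P P
Wrong side: read the tiled row from column 18 down to 1 and exchange K with P (leave O, /).
Row 10 as worked: K K K K O / P P K K K K O / P P K K
The 6th stitch worked is /.

Result:
/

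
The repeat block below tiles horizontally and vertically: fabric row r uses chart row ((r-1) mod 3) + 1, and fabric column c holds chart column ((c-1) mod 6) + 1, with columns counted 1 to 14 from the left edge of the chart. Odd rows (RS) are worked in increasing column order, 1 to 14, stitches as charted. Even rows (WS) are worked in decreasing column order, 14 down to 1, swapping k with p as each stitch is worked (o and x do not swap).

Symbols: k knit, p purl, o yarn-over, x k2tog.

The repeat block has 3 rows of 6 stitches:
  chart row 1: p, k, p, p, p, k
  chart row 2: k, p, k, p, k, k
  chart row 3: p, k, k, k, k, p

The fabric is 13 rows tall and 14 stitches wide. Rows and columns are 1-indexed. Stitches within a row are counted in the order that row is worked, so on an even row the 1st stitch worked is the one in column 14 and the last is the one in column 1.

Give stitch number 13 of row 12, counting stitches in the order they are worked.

Row 12 uses chart row ((12-1) mod 3)+1 = 3. Row 12 is even, so WS.
Chart row 3 tiled across columns 1-14: p k k k k p p k k k k p p k
WS row: flip the tiled sequence (start at column 14) and apply k<->p; o and x stay.
Row 12 as worked: p k k p p p p k k p p p p k
Counting 13 along the worked row gives p.

Result:
p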